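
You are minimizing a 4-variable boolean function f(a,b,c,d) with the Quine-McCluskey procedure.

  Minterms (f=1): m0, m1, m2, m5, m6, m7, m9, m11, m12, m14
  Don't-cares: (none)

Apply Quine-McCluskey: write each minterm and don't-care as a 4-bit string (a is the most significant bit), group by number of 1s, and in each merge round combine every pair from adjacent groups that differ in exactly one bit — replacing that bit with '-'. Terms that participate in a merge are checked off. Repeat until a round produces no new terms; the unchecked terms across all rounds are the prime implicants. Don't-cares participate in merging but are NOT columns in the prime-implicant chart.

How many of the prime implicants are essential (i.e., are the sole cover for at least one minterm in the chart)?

Round 0: 0000✓ 0001✓ 0010✓ 0101✓ 0110✓ 0111✓ 1001✓ 1011✓ 1100✓ 1110✓
Round 1: -001 -110 0-01 0-10 00-0 000- 01-1 011- 10-1 11-0
PIs = {-001, -110, 0-01, 0-10, 00-0, 000-, 01-1, 011-, 10-1, 11-0}
Coverage chart:
  m0: 00-0,000-
  m1: -001,0-01,000-
  m2: 0-10,00-0
  m5: 0-01,01-1
  m6: -110,0-10,011-
  m7: 01-1,011-
  m9: -001,10-1
  m11: 10-1 ←essential
  m12: 11-0 ←essential
  m14: -110,11-0
Essential: 10-1, 11-0

2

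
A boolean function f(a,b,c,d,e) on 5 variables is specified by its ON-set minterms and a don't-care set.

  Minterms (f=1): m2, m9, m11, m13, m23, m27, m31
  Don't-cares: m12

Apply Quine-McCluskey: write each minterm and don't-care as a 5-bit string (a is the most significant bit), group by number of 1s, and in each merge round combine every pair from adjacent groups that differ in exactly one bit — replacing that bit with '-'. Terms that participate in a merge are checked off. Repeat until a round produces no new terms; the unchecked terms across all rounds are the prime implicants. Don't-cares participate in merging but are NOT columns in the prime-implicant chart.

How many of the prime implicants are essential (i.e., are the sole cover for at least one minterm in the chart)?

2

size-2^0 implicants → 00010  01001(✓)  01011(✓)  01100(✓)  01101(✓)  10111(✓)  11011(✓)  11111(✓)
size-2^1 implicants → -1011  01-01  010-1  0110-  1-111  11-11
Unchecked terms (primes): -1011, 00010, 01-01, 010-1, 0110-, 1-111, 11-11
Minterm coverage:
  m2 ⊆ 00010 [E]
  m9 ⊆ 01-01,010-1
  m11 ⊆ -1011,010-1
  m13 ⊆ 01-01,0110-
  m23 ⊆ 1-111 [E]
  m27 ⊆ -1011,11-11
  m31 ⊆ 1-111,11-11
E = {00010, 1-111}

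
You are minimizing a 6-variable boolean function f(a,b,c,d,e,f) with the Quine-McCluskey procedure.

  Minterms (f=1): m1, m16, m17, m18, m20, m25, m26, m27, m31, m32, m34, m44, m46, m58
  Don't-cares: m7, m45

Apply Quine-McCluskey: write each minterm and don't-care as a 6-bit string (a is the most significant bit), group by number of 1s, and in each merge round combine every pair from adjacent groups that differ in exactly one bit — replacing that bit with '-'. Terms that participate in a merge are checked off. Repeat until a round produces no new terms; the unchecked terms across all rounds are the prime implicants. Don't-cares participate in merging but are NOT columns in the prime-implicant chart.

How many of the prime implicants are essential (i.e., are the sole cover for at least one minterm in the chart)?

Round 0: 000001✓ 000111 010000✓ 010001✓ 010010✓ 010100✓ 011001✓ 011010✓ 011011✓ 011111✓ 100000✓ 100010✓ 101100✓ 101101✓ 101110✓ 111010✓
Round 1: -11010 0-0001 01-001 01-010 010-00 0100-0 01000- 011-11 0110-1 01101- 1000-0 1011-0 10110-
PIs = {-11010, 0-0001, 000111, 01-001, 01-010, 010-00, 0100-0, 01000-, 011-11, 0110-1, 01101-, 1000-0, 1011-0, 10110-}
Coverage chart:
  m1: 0-0001 ←essential
  m16: 010-00,0100-0,01000-
  m17: 0-0001,01-001,01000-
  m18: 01-010,0100-0
  m20: 010-00 ←essential
  m25: 01-001,0110-1
  m26: -11010,01-010,01101-
  m27: 011-11,0110-1,01101-
  m31: 011-11 ←essential
  m32: 1000-0 ←essential
  m34: 1000-0 ←essential
  m44: 1011-0,10110-
  m46: 1011-0 ←essential
  m58: -11010 ←essential
Essential: -11010, 0-0001, 010-00, 011-11, 1000-0, 1011-0

6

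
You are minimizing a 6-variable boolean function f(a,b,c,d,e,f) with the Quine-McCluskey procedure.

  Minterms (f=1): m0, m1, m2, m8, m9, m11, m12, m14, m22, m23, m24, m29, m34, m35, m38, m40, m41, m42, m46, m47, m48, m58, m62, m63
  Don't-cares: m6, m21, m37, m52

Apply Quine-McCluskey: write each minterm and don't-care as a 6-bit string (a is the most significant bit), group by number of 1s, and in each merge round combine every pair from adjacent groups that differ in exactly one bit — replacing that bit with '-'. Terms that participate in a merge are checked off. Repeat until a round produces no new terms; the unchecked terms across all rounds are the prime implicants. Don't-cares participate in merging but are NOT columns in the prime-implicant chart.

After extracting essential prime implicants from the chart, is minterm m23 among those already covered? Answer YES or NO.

NO

[col 0] 000000*, 000001*, 000010*, 000110*, 001000*, 001001*, 001011*, 001100*, 001110*, 010101*, 010110*, 010111*, 011000*, 011101*, 100010*, 100011*, 100101, 100110*, 101000*, 101001*, 101010*, 101110*, 101111*, 110000*, 110100*, 111010*, 111110*, 111111*
[col 1] -00010*, -00110*, -01000*, -01001*, -01110*, 0-0110, 0-1000, 00-000*, 00-001*, 00-110*, 000-10*, 0000-0, 00000-*, 001-00, 0010-1, 00100-*, 0011-0, 01-101, 0101-1, 01011-, 1-1010*, 1-1110*, 1-1111*, 10-010*, 10-110*, 100-10*, 10001-, 101-10*, 1010-0, 10100-*, 10111-*, 110-00, 111-10*, 11111-*
[col 2] -0-110, -00-10, -0100-, 00-00-, 1-1-10, 1-111-, 10--10
Prime implicants: -0-110, -00-10, -0100-, 0-0110, 0-1000, 00-00-, 0000-0, 001-00, 0010-1, 0011-0, 01-101, 0101-1, 01011-, 1-1-10, 1-111-, 10--10, 10001-, 100101, 1010-0, 110-00
PI chart (minterm → PIs covering it):
  0 | 00-00-,0000-0
  1 | 00-00-  (sole → essential)
  2 | -00-10,0000-0
  8 | -0100-,0-1000,00-00-,001-00
  9 | -0100-,00-00-,0010-1
  11 | 0010-1  (sole → essential)
  12 | 001-00,0011-0
  14 | -0-110,0011-0
  22 | 0-0110,01011-
  23 | 0101-1,01011-
  24 | 0-1000  (sole → essential)
  29 | 01-101  (sole → essential)
  34 | -00-10,10--10,10001-
  35 | 10001-  (sole → essential)
  38 | -0-110,-00-10,10--10
  40 | -0100-,1010-0
  41 | -0100-  (sole → essential)
  42 | 1-1-10,10--10,1010-0
  46 | -0-110,1-1-10,1-111-,10--10
  47 | 1-111-  (sole → essential)
  48 | 110-00  (sole → essential)
  58 | 1-1-10  (sole → essential)
  62 | 1-1-10,1-111-
  63 | 1-111-  (sole → essential)
Essential prime implicants: -0100-, 0-1000, 00-00-, 0010-1, 01-101, 1-1-10, 1-111-, 10001-, 110-00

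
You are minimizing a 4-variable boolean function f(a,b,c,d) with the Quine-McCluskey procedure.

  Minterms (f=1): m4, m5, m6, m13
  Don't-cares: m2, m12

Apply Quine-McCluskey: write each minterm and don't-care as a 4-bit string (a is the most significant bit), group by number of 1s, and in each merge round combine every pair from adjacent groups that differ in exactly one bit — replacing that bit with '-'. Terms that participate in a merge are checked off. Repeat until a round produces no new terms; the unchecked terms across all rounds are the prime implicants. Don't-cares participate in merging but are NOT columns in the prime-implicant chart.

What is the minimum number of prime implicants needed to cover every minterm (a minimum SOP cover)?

2

size-2^0 implicants → 0010(✓)  0100(✓)  0101(✓)  0110(✓)  1100(✓)  1101(✓)
size-2^1 implicants → -100(✓)  -101(✓)  0-10  01-0  010-(✓)  110-(✓)
size-2^2 implicants → -10-
Unchecked terms (primes): -10-, 0-10, 01-0
Minterm coverage:
  m4 ⊆ -10-,01-0
  m5 ⊆ -10- [E]
  m6 ⊆ 0-10,01-0
  m13 ⊆ -10- [E]
E = {-10-}
Petrick residual → 0-10
Cover = bc' + a'cd'  |cover|=2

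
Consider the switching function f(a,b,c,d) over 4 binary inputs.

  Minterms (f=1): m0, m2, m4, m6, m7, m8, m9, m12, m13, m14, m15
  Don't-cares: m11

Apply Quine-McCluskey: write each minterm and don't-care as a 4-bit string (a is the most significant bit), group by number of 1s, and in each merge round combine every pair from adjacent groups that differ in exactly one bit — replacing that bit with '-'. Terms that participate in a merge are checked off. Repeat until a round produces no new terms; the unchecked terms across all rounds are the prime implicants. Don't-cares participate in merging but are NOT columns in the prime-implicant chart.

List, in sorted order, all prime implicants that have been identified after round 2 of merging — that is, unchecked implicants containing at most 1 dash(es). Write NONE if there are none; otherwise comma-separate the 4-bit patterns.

NONE

[col 0] 0000*, 0010*, 0100*, 0110*, 0111*, 1000*, 1001*, 1011*, 1100*, 1101*, 1110*, 1111*
[col 1] -000*, -100*, -110*, -111*, 0-00*, 0-10*, 00-0*, 01-0*, 011-*, 1-00*, 1-01*, 1-11*, 10-1*, 100-*, 11-0*, 11-1*, 110-*, 111-*
[col 2] --00, -1-0, -11-, 0--0, 1--1, 1-0-, 11--
Prime implicants: --00, -1-0, -11-, 0--0, 1--1, 1-0-, 11--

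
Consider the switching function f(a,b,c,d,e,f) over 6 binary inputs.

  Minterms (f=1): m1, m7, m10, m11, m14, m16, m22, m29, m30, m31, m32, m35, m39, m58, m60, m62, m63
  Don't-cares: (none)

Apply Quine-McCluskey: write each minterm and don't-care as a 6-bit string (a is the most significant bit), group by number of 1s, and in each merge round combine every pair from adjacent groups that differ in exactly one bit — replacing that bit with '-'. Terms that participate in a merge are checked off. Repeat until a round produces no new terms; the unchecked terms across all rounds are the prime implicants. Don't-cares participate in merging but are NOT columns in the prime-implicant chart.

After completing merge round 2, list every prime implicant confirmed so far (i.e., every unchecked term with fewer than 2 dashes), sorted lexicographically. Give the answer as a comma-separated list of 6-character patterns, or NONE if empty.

size-2^0 implicants → 000001  000111(✓)  001010(✓)  001011(✓)  001110(✓)  010000  010110(✓)  011101(✓)  011110(✓)  011111(✓)  100000  100011(✓)  100111(✓)  111010(✓)  111100(✓)  111110(✓)  111111(✓)
size-2^1 implicants → -00111  -11110(✓)  -11111(✓)  0-1110  001-10  00101-  01-110  0111-1  01111-(✓)  100-11  111-10  1111-0  11111-(✓)
size-2^2 implicants → -1111-
Unchecked terms (primes): -00111, -1111-, 0-1110, 000001, 001-10, 00101-, 01-110, 010000, 0111-1, 100-11, 100000, 111-10, 1111-0

-00111, 0-1110, 000001, 001-10, 00101-, 01-110, 010000, 0111-1, 100-11, 100000, 111-10, 1111-0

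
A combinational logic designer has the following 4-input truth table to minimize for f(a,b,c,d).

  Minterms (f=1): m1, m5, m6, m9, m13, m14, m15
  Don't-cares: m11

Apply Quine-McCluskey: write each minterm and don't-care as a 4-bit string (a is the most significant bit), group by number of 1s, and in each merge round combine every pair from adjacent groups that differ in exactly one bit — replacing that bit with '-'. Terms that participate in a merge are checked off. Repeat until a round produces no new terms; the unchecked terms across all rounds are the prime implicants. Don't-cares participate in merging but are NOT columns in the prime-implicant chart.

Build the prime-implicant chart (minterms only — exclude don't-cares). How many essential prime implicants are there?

size-2^0 implicants → 0001(✓)  0101(✓)  0110(✓)  1001(✓)  1011(✓)  1101(✓)  1110(✓)  1111(✓)
size-2^1 implicants → -001(✓)  -101(✓)  -110  0-01(✓)  1-01(✓)  1-11(✓)  10-1(✓)  11-1(✓)  111-
size-2^2 implicants → --01  1--1
Unchecked terms (primes): --01, -110, 1--1, 111-
Minterm coverage:
  m1 ⊆ --01 [E]
  m5 ⊆ --01 [E]
  m6 ⊆ -110 [E]
  m9 ⊆ --01,1--1
  m13 ⊆ --01,1--1
  m14 ⊆ -110,111-
  m15 ⊆ 1--1,111-
E = {--01, -110}

2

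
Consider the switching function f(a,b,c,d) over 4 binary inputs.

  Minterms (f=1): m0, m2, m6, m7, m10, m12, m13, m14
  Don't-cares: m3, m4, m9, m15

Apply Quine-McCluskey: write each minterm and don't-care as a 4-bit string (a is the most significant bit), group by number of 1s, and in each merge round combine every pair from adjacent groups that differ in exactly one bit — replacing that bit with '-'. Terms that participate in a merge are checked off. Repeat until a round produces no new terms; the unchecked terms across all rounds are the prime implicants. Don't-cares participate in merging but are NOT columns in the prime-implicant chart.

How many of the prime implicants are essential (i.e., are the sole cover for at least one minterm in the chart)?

size-2^0 implicants → 0000(✓)  0010(✓)  0011(✓)  0100(✓)  0110(✓)  0111(✓)  1001(✓)  1010(✓)  1100(✓)  1101(✓)  1110(✓)  1111(✓)
size-2^1 implicants → -010(✓)  -100(✓)  -110(✓)  -111(✓)  0-00(✓)  0-10(✓)  0-11(✓)  00-0(✓)  001-(✓)  01-0(✓)  011-(✓)  1-01  1-10(✓)  11-0(✓)  11-1(✓)  110-(✓)  111-(✓)
size-2^2 implicants → --10  -1-0  -11-  0--0  0-1-  11--
Unchecked terms (primes): --10, -1-0, -11-, 0--0, 0-1-, 1-01, 11--
Minterm coverage:
  m0 ⊆ 0--0 [E]
  m2 ⊆ --10,0--0,0-1-
  m6 ⊆ --10,-1-0,-11-,0--0,0-1-
  m7 ⊆ -11-,0-1-
  m10 ⊆ --10 [E]
  m12 ⊆ -1-0,11--
  m13 ⊆ 1-01,11--
  m14 ⊆ --10,-1-0,-11-,11--
E = {--10, 0--0}

2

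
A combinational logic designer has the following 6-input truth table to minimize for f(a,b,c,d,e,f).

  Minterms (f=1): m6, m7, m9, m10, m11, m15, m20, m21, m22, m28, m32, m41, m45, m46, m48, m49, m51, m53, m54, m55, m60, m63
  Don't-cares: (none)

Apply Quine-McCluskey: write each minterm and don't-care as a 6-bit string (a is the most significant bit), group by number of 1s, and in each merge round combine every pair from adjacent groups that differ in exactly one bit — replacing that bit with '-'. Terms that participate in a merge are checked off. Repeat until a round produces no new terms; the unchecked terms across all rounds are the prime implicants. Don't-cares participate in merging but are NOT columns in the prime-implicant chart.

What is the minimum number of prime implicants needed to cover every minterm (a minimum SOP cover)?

12

size-2^0 implicants → 000110(✓)  000111(✓)  001001(✓)  001010(✓)  001011(✓)  001111(✓)  010100(✓)  010101(✓)  010110(✓)  011100(✓)  100000(✓)  101001(✓)  101101(✓)  101110  110000(✓)  110001(✓)  110011(✓)  110101(✓)  110110(✓)  110111(✓)  111100(✓)  111111(✓)
size-2^1 implicants → -01001  -10101  -10110  -11100  0-0110  00-111  00011-  001-11  0010-1  00101-  01-100  0101-0  01010-  1-0000  101-01  11-111  110-01(✓)  110-11(✓)  1100-1(✓)  11000-  1101-1(✓)  11011-
size-2^2 implicants → 110--1
Unchecked terms (primes): -01001, -10101, -10110, -11100, 0-0110, 00-111, 00011-, 001-11, 0010-1, 00101-, 01-100, 0101-0, 01010-, 1-0000, 101-01, 101110, 11-111, 110--1, 11000-, 11011-
Minterm coverage:
  m6 ⊆ 0-0110,00011-
  m7 ⊆ 00-111,00011-
  m9 ⊆ -01001,0010-1
  m10 ⊆ 00101- [E]
  m11 ⊆ 001-11,0010-1,00101-
  m15 ⊆ 00-111,001-11
  m20 ⊆ 01-100,0101-0,01010-
  m21 ⊆ -10101,01010-
  m22 ⊆ -10110,0-0110,0101-0
  m28 ⊆ -11100,01-100
  m32 ⊆ 1-0000 [E]
  m41 ⊆ -01001,101-01
  m45 ⊆ 101-01 [E]
  m46 ⊆ 101110 [E]
  m48 ⊆ 1-0000,11000-
  m49 ⊆ 110--1,11000-
  m51 ⊆ 110--1 [E]
  m53 ⊆ -10101,110--1
  m54 ⊆ -10110,11011-
  m55 ⊆ 11-111,110--1,11011-
  m60 ⊆ -11100 [E]
  m63 ⊆ 11-111 [E]
E = {-11100, 00101-, 1-0000, 101-01, 101110, 11-111, 110--1}
Petrick residual → -01001, -10110, 0-0110, 00-111, 01010-
Cover = b'cd'e'f + bc'def' + bcde'f' + a'c'def' + a'b'def + a'b'cd'e + a'bc'de' + ac'd'e'f' + ab'ce'f + ab'cdef' + abdef + abc'f  |cover|=12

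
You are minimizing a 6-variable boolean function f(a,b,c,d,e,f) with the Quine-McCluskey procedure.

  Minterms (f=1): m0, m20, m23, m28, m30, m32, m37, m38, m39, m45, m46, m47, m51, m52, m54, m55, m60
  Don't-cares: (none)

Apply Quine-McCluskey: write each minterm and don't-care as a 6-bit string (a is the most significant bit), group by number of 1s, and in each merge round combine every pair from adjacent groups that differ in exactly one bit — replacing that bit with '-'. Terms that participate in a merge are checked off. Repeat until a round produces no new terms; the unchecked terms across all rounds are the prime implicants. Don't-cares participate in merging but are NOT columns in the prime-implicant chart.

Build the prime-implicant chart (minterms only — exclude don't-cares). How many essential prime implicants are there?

Round 0: 000000✓ 010100✓ 010111✓ 011100✓ 011110✓ 100000✓ 100101✓ 100110✓ 100111✓ 101101✓ 101110✓ 101111✓ 110011✓ 110100✓ 110110✓ 110111✓ 111100✓
Round 1: -00000 -10100✓ -10111 -11100✓ 01-100✓ 0111-0 1-0110✓ 1-0111✓ 10-101✓ 10-110✓ 10-111✓ 1001-1✓ 10011-✓ 1011-1✓ 10111-✓ 11-100✓ 110-11 1101-0 11011-✓
Round 2: -1-100 1-011- 10-1-1 10-11-
PIs = {-00000, -1-100, -10111, 0111-0, 1-011-, 10-1-1, 10-11-, 110-11, 1101-0}
Coverage chart:
  m0: -00000 ←essential
  m20: -1-100 ←essential
  m23: -10111 ←essential
  m28: -1-100,0111-0
  m30: 0111-0 ←essential
  m32: -00000 ←essential
  m37: 10-1-1 ←essential
  m38: 1-011-,10-11-
  m39: 1-011-,10-1-1,10-11-
  m45: 10-1-1 ←essential
  m46: 10-11- ←essential
  m47: 10-1-1,10-11-
  m51: 110-11 ←essential
  m52: -1-100,1101-0
  m54: 1-011-,1101-0
  m55: -10111,1-011-,110-11
  m60: -1-100 ←essential
Essential: -00000, -1-100, -10111, 0111-0, 10-1-1, 10-11-, 110-11

7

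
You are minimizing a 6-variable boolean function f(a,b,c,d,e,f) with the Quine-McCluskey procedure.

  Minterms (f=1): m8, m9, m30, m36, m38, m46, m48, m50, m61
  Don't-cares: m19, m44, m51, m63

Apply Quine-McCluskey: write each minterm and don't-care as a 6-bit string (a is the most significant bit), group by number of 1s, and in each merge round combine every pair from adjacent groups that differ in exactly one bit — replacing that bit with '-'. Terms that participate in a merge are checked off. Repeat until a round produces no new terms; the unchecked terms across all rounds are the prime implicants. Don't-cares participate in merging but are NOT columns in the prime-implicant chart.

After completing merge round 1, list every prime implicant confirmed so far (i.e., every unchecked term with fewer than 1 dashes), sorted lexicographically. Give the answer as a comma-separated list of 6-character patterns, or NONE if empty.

011110

size-2^0 implicants → 001000(✓)  001001(✓)  010011(✓)  011110  100100(✓)  100110(✓)  101100(✓)  101110(✓)  110000(✓)  110010(✓)  110011(✓)  111101(✓)  111111(✓)
size-2^1 implicants → -10011  00100-  10-100(✓)  10-110(✓)  1001-0(✓)  1011-0(✓)  1100-0  11001-  1111-1
size-2^2 implicants → 10-1-0
Unchecked terms (primes): -10011, 00100-, 011110, 10-1-0, 1100-0, 11001-, 1111-1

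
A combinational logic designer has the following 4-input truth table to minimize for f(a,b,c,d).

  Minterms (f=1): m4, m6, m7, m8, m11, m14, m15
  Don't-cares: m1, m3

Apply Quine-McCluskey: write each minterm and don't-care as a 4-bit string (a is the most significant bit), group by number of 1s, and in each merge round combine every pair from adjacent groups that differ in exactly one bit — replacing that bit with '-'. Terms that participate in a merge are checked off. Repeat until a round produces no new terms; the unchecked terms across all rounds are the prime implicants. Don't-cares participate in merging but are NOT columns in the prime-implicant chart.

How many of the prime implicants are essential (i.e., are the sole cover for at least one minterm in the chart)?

4

size-2^0 implicants → 0001(✓)  0011(✓)  0100(✓)  0110(✓)  0111(✓)  1000  1011(✓)  1110(✓)  1111(✓)
size-2^1 implicants → -011(✓)  -110(✓)  -111(✓)  0-11(✓)  00-1  01-0  011-(✓)  1-11(✓)  111-(✓)
size-2^2 implicants → --11  -11-
Unchecked terms (primes): --11, -11-, 00-1, 01-0, 1000
Minterm coverage:
  m4 ⊆ 01-0 [E]
  m6 ⊆ -11-,01-0
  m7 ⊆ --11,-11-
  m8 ⊆ 1000 [E]
  m11 ⊆ --11 [E]
  m14 ⊆ -11- [E]
  m15 ⊆ --11,-11-
E = {--11, -11-, 01-0, 1000}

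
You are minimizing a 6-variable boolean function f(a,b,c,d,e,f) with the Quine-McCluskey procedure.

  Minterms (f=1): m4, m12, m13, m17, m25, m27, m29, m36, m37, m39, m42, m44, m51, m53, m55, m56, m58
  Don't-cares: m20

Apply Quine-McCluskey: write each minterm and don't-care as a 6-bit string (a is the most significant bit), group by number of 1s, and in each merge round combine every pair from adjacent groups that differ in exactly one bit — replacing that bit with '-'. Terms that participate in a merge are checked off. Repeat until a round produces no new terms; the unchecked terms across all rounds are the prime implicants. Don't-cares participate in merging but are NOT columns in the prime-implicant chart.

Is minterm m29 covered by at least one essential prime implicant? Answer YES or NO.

[col 0] 000100*, 001100*, 001101*, 010001*, 010100*, 011001*, 011011*, 011101*, 100100*, 100101*, 100111*, 101010*, 101100*, 110011*, 110101*, 110111*, 111000*, 111010*
[col 1] -00100*, -01100*, 0-0100, 0-1101, 00-100*, 00110-, 01-001, 011-01, 0110-1, 1-0101*, 1-0111*, 1-1010, 10-100*, 1001-1*, 10010-, 110-11, 1101-1*, 1110-0
[col 2] -0-100, 1-01-1
Prime implicants: -0-100, 0-0100, 0-1101, 00110-, 01-001, 011-01, 0110-1, 1-01-1, 1-1010, 10010-, 110-11, 1110-0
PI chart (minterm → PIs covering it):
  4 | -0-100,0-0100
  12 | -0-100,00110-
  13 | 0-1101,00110-
  17 | 01-001  (sole → essential)
  25 | 01-001,011-01,0110-1
  27 | 0110-1  (sole → essential)
  29 | 0-1101,011-01
  36 | -0-100,10010-
  37 | 1-01-1,10010-
  39 | 1-01-1  (sole → essential)
  42 | 1-1010  (sole → essential)
  44 | -0-100  (sole → essential)
  51 | 110-11  (sole → essential)
  53 | 1-01-1  (sole → essential)
  55 | 1-01-1,110-11
  56 | 1110-0  (sole → essential)
  58 | 1-1010,1110-0
Essential prime implicants: -0-100, 01-001, 0110-1, 1-01-1, 1-1010, 110-11, 1110-0

NO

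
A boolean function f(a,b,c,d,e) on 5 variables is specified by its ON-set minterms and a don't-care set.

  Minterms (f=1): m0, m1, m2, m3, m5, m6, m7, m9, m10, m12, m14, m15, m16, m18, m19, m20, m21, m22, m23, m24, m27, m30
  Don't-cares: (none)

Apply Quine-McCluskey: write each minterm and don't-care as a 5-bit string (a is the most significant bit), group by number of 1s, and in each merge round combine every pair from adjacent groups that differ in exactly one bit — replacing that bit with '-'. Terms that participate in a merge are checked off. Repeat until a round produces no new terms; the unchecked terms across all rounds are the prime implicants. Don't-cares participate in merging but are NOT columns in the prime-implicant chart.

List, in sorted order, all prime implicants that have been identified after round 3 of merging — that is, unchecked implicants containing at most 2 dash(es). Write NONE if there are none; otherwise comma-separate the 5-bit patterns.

size-2^0 implicants → 00000(✓)  00001(✓)  00010(✓)  00011(✓)  00101(✓)  00110(✓)  00111(✓)  01001(✓)  01010(✓)  01100(✓)  01110(✓)  01111(✓)  10000(✓)  10010(✓)  10011(✓)  10100(✓)  10101(✓)  10110(✓)  10111(✓)  11000(✓)  11011(✓)  11110(✓)
size-2^1 implicants → -0000(✓)  -0010(✓)  -0011(✓)  -0101(✓)  -0110(✓)  -0111(✓)  -1110(✓)  0-001  0-010(✓)  0-110(✓)  0-111(✓)  00-01(✓)  00-10(✓)  00-11(✓)  000-0(✓)  000-1(✓)  0000-(✓)  0001-(✓)  001-1(✓)  0011-(✓)  01-10(✓)  011-0  0111-(✓)  1-000  1-011  1-110(✓)  10-00(✓)  10-10(✓)  10-11(✓)  100-0(✓)  1001-(✓)  101-0(✓)  101-1(✓)  1010-(✓)  1011-(✓)
size-2^2 implicants → --110  -0-10(✓)  -0-11(✓)  -00-0  -001-(✓)  -01-1  -011-(✓)  0--10  0-11-  00--1  00-1-(✓)  000--  10--0  10-1-(✓)  101--
size-2^3 implicants → -0-1-
Unchecked terms (primes): --110, -0-1-, -00-0, -01-1, 0--10, 0-001, 0-11-, 00--1, 000--, 011-0, 1-000, 1-011, 10--0, 101--

--110, -00-0, -01-1, 0--10, 0-001, 0-11-, 00--1, 000--, 011-0, 1-000, 1-011, 10--0, 101--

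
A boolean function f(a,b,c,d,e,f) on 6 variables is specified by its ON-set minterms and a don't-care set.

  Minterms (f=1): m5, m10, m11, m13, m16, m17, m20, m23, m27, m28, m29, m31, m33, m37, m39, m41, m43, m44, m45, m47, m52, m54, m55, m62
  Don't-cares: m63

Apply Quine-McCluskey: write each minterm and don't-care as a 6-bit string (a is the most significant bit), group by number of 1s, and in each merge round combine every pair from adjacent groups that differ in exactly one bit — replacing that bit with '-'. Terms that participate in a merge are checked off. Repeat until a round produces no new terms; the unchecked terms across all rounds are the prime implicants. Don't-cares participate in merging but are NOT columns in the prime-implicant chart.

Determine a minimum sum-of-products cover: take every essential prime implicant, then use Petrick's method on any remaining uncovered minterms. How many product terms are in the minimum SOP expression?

[col 0] 000101*, 001010*, 001011*, 001101*, 010000*, 010001*, 010100*, 010111*, 011011*, 011100*, 011101*, 011111*, 100001*, 100101*, 100111*, 101001*, 101011*, 101100*, 101101*, 101111*, 110100*, 110110*, 110111*, 111110*, 111111*
[col 1] -00101*, -01011, -01101*, -10100, -10111*, -11111*, 0-1011, 0-1101, 00-101*, 00101-, 01-100, 01-111*, 010-00, 01000-, 011-11, 0111-1, 01110-, 1-0111*, 1-1111*, 10-001*, 10-101*, 10-111*, 100-01*, 1001-1*, 101-01*, 101-11*, 1010-1*, 1011-1*, 10110-, 11-110*, 11-111*, 1101-0, 11011-*, 11111-*
[col 2] -0-101, -1-111, 1--111, 10--01, 10-1-1, 101--1, 11-11-
Prime implicants: -0-101, -01011, -1-111, -10100, 0-1011, 0-1101, 00101-, 01-100, 010-00, 01000-, 011-11, 0111-1, 01110-, 1--111, 10--01, 10-1-1, 101--1, 10110-, 11-11-, 1101-0
PI chart (minterm → PIs covering it):
  5 | -0-101  (sole → essential)
  10 | 00101-  (sole → essential)
  11 | -01011,0-1011,00101-
  13 | -0-101,0-1101
  16 | 010-00,01000-
  17 | 01000-  (sole → essential)
  20 | -10100,01-100,010-00
  23 | -1-111  (sole → essential)
  27 | 0-1011,011-11
  28 | 01-100,01110-
  29 | 0-1101,0111-1,01110-
  31 | -1-111,011-11,0111-1
  33 | 10--01  (sole → essential)
  37 | -0-101,10--01,10-1-1
  39 | 1--111,10-1-1
  41 | 10--01,101--1
  43 | -01011,101--1
  44 | 10110-  (sole → essential)
  45 | -0-101,10--01,10-1-1,101--1,10110-
  47 | 1--111,10-1-1,101--1
  52 | -10100,1101-0
  54 | 11-11-,1101-0
  55 | -1-111,1--111,11-11-
  62 | 11-11-  (sole → essential)
Essential prime implicants: -0-101, -1-111, 00101-, 01000-, 10--01, 10110-, 11-11-
Petrick residual → -01011, -10100, 0-1011, 01110-, 1--111
Minimum SOP uses 12 PIs: b'de'f + b'cd'ef + bdef + bc'de'f' + a'cd'ef + a'b'cd'e + a'bc'd'e' + a'bcde' + adef + ab'e'f + ab'cde' + abde

12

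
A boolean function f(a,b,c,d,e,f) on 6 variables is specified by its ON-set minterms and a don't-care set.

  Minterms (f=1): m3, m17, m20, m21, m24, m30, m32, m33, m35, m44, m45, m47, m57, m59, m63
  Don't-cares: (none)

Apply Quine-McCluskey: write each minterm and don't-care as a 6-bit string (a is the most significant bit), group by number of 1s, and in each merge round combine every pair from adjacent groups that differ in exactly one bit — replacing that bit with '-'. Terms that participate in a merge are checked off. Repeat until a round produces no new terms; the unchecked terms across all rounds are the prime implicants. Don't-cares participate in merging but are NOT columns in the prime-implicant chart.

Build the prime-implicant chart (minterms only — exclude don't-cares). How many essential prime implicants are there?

8

Round 0: 000011✓ 010001✓ 010100✓ 010101✓ 011000 011110 100000✓ 100001✓ 100011✓ 101100✓ 101101✓ 101111✓ 111001✓ 111011✓ 111111✓
Round 1: -00011 010-01 01010- 1-1111 1000-1 10000- 1011-1 10110- 111-11 1110-1
PIs = {-00011, 010-01, 01010-, 011000, 011110, 1-1111, 1000-1, 10000-, 1011-1, 10110-, 111-11, 1110-1}
Coverage chart:
  m3: -00011 ←essential
  m17: 010-01 ←essential
  m20: 01010- ←essential
  m21: 010-01,01010-
  m24: 011000 ←essential
  m30: 011110 ←essential
  m32: 10000- ←essential
  m33: 1000-1,10000-
  m35: -00011,1000-1
  m44: 10110- ←essential
  m45: 1011-1,10110-
  m47: 1-1111,1011-1
  m57: 1110-1 ←essential
  m59: 111-11,1110-1
  m63: 1-1111,111-11
Essential: -00011, 010-01, 01010-, 011000, 011110, 10000-, 10110-, 1110-1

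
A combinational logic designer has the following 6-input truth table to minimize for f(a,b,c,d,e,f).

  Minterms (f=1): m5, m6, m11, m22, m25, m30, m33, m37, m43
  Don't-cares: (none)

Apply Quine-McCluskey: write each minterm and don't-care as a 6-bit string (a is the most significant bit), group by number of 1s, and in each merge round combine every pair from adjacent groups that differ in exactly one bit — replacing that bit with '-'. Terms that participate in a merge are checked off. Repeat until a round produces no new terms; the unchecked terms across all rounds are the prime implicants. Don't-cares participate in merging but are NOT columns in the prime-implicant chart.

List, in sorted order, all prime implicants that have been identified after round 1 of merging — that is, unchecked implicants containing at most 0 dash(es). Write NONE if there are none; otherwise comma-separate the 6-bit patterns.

011001

[col 0] 000101*, 000110*, 001011*, 010110*, 011001, 011110*, 100001*, 100101*, 101011*
[col 1] -00101, -01011, 0-0110, 01-110, 100-01
Prime implicants: -00101, -01011, 0-0110, 01-110, 011001, 100-01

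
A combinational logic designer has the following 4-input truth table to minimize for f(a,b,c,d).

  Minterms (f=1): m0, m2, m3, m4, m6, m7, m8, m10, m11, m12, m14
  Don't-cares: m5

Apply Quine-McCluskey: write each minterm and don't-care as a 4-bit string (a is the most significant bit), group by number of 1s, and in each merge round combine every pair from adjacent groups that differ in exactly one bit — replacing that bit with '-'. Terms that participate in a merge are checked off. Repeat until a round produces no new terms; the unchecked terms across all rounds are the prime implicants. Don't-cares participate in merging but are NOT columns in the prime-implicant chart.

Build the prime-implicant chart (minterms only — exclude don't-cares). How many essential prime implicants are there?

2

Round 0: 0000✓ 0010✓ 0011✓ 0100✓ 0101✓ 0110✓ 0111✓ 1000✓ 1010✓ 1011✓ 1100✓ 1110✓
Round 1: -000✓ -010✓ -011✓ -100✓ -110✓ 0-00✓ 0-10✓ 0-11✓ 00-0✓ 001-✓ 01-0✓ 01-1✓ 010-✓ 011-✓ 1-00✓ 1-10✓ 10-0✓ 101-✓ 11-0✓
Round 2: --00✓ --10✓ -0-0✓ -01- -1-0✓ 0--0✓ 0-1- 01-- 1--0✓
Round 3: ---0
PIs = {---0, -01-, 0-1-, 01--}
Coverage chart:
  m0: ---0 ←essential
  m2: ---0,-01-,0-1-
  m3: -01-,0-1-
  m4: ---0,01--
  m6: ---0,0-1-,01--
  m7: 0-1-,01--
  m8: ---0 ←essential
  m10: ---0,-01-
  m11: -01- ←essential
  m12: ---0 ←essential
  m14: ---0 ←essential
Essential: ---0, -01-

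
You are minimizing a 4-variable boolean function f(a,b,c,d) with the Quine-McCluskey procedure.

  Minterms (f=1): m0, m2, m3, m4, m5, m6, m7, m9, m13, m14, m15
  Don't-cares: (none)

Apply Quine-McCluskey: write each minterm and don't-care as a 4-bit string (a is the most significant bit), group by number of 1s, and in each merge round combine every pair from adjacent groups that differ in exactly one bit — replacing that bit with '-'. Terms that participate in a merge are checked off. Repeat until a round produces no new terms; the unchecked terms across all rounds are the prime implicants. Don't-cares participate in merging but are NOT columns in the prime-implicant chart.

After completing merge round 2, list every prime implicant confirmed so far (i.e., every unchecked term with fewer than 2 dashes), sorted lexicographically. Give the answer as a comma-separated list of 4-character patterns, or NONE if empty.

1-01

[col 0] 0000*, 0010*, 0011*, 0100*, 0101*, 0110*, 0111*, 1001*, 1101*, 1110*, 1111*
[col 1] -101*, -110*, -111*, 0-00*, 0-10*, 0-11*, 00-0*, 001-*, 01-0*, 01-1*, 010-*, 011-*, 1-01, 11-1*, 111-*
[col 2] -1-1, -11-, 0--0, 0-1-, 01--
Prime implicants: -1-1, -11-, 0--0, 0-1-, 01--, 1-01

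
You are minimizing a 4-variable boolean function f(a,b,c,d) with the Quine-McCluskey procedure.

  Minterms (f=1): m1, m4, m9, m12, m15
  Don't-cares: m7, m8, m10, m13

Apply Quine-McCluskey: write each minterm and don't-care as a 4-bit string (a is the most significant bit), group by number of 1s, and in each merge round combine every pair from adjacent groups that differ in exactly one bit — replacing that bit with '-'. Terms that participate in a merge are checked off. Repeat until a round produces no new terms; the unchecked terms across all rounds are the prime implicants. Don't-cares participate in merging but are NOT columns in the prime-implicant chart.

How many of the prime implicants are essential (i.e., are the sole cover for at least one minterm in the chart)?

[col 0] 0001*, 0100*, 0111*, 1000*, 1001*, 1010*, 1100*, 1101*, 1111*
[col 1] -001, -100, -111, 1-00*, 1-01*, 10-0, 100-*, 11-1, 110-*
[col 2] 1-0-
Prime implicants: -001, -100, -111, 1-0-, 10-0, 11-1
PI chart (minterm → PIs covering it):
  1 | -001  (sole → essential)
  4 | -100  (sole → essential)
  9 | -001,1-0-
  12 | -100,1-0-
  15 | -111,11-1
Essential prime implicants: -001, -100

2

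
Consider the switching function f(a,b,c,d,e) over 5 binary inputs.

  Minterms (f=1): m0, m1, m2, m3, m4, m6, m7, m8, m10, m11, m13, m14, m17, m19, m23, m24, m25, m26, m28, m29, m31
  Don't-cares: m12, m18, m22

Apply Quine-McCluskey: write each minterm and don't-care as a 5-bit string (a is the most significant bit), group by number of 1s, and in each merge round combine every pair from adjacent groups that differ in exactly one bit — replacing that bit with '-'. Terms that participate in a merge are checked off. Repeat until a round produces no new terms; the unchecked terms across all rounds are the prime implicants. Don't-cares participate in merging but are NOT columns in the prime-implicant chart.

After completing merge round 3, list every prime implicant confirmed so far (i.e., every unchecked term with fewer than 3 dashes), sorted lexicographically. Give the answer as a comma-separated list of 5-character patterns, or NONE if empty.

--010, -00-1, -1-00, -10-0, -110-, 0-01-, 000--, 1-001, 1-111, 11-0-, 111-1

Round 0: 00000✓ 00001✓ 00010✓ 00011✓ 00100✓ 00110✓ 00111✓ 01000✓ 01010✓ 01011✓ 01100✓ 01101✓ 01110✓ 10001✓ 10010✓ 10011✓ 10110✓ 10111✓ 11000✓ 11001✓ 11010✓ 11100✓ 11101✓ 11111✓
Round 1: -0001✓ -0010✓ -0011✓ -0110✓ -0111✓ -1000✓ -1010✓ -1100✓ -1101✓ 0-000✓ 0-010✓ 0-011✓ 0-100✓ 0-110✓ 00-00✓ 00-10✓ 00-11✓ 000-0✓ 000-1✓ 0000-✓ 0001-✓ 001-0✓ 0011-✓ 01-00✓ 01-10✓ 010-0✓ 0101-✓ 011-0✓ 0110-✓ 1-001 1-010✓ 1-111 10-10✓ 10-11✓ 100-1✓ 1001-✓ 1011-✓ 11-00✓ 11-01✓ 110-0✓ 1100-✓ 111-1 1110-✓
Round 2: --010 -0-10✓ -0-11✓ -00-1 -001-✓ -011-✓ -1-00 -10-0 -110- 0--00✓ 0--10✓ 0-0-0✓ 0-01- 0-1-0✓ 00--0✓ 00-1-✓ 000-- 01--0✓ 10-1-✓ 11-0-
Round 3: -0-1- 0---0
PIs = {--010, -0-1-, -00-1, -1-00, -10-0, -110-, 0---0, 0-01-, 000--, 1-001, 1-111, 11-0-, 111-1}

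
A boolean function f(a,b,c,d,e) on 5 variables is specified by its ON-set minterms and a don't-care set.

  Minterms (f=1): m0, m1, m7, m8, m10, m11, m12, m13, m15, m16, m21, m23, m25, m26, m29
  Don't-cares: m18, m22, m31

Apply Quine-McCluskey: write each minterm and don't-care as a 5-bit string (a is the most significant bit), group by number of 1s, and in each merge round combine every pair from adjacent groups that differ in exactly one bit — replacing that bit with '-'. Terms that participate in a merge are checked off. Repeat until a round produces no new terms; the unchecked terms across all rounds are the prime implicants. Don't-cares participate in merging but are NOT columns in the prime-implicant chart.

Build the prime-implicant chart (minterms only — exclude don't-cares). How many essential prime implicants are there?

4

[col 0] 00000*, 00001*, 00111*, 01000*, 01010*, 01011*, 01100*, 01101*, 01111*, 10000*, 10010*, 10101*, 10110*, 10111*, 11001*, 11010*, 11101*, 11111*
[col 1] -0000, -0111*, -1010, -1101*, -1111*, 0-000, 0-111*, 0000-, 01-00, 01-11, 010-0, 0101-, 011-1*, 0110-, 1-010, 1-101*, 1-111*, 10-10, 100-0, 101-1*, 1011-, 11-01, 111-1*
[col 2] --111, -11-1, 1-1-1
Prime implicants: --111, -0000, -1010, -11-1, 0-000, 0000-, 01-00, 01-11, 010-0, 0101-, 0110-, 1-010, 1-1-1, 10-10, 100-0, 1011-, 11-01
PI chart (minterm → PIs covering it):
  0 | -0000,0-000,0000-
  1 | 0000-  (sole → essential)
  7 | --111  (sole → essential)
  8 | 0-000,01-00,010-0
  10 | -1010,010-0,0101-
  11 | 01-11,0101-
  12 | 01-00,0110-
  13 | -11-1,0110-
  15 | --111,-11-1,01-11
  16 | -0000,100-0
  21 | 1-1-1  (sole → essential)
  23 | --111,1-1-1,1011-
  25 | 11-01  (sole → essential)
  26 | -1010,1-010
  29 | -11-1,1-1-1,11-01
Essential prime implicants: --111, 0000-, 1-1-1, 11-01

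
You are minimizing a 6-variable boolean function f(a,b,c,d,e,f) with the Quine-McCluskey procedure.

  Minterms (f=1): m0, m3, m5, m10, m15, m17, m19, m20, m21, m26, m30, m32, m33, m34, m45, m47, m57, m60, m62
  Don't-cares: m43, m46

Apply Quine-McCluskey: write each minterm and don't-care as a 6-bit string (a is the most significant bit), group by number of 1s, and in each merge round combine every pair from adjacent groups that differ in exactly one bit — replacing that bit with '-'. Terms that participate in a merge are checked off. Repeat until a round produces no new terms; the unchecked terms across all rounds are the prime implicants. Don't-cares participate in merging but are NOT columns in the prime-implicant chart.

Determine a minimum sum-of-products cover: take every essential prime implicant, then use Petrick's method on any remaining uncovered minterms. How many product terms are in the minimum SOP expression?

13

Round 0: 000000✓ 000011✓ 000101✓ 001010✓ 001111✓ 010001✓ 010011✓ 010100✓ 010101✓ 011010✓ 011110✓ 100000✓ 100001✓ 100010✓ 101011✓ 101101✓ 101110✓ 101111✓ 111001 111100✓ 111110✓
Round 1: -00000 -01111 -11110 0-0011 0-0101 0-1010 010-01 0100-1 01010- 011-10 1-1110 1000-0 10000- 101-11 1011-1 10111- 1111-0
PIs = {-00000, -01111, -11110, 0-0011, 0-0101, 0-1010, 010-01, 0100-1, 01010-, 011-10, 1-1110, 1000-0, 10000-, 101-11, 1011-1, 10111-, 111001, 1111-0}
Coverage chart:
  m0: -00000 ←essential
  m3: 0-0011 ←essential
  m5: 0-0101 ←essential
  m10: 0-1010 ←essential
  m15: -01111 ←essential
  m17: 010-01,0100-1
  m19: 0-0011,0100-1
  m20: 01010- ←essential
  m21: 0-0101,010-01,01010-
  m26: 0-1010,011-10
  m30: -11110,011-10
  m32: -00000,1000-0,10000-
  m33: 10000- ←essential
  m34: 1000-0 ←essential
  m45: 1011-1 ←essential
  m47: -01111,101-11,1011-1,10111-
  m57: 111001 ←essential
  m60: 1111-0 ←essential
  m62: -11110,1-1110,1111-0
Essential: -00000, -01111, 0-0011, 0-0101, 0-1010, 01010-, 1000-0, 10000-, 1011-1, 111001, 1111-0
Petrick residual → -11110, 010-01
Min cover (13 terms): b'c'd'e'f' + b'cdef + bcdef' + a'c'd'ef + a'c'de'f + a'cd'ef' + a'bc'e'f + a'bc'de' + ab'c'd'f' + ab'c'd'e' + ab'cdf + abcd'e'f + abcdf'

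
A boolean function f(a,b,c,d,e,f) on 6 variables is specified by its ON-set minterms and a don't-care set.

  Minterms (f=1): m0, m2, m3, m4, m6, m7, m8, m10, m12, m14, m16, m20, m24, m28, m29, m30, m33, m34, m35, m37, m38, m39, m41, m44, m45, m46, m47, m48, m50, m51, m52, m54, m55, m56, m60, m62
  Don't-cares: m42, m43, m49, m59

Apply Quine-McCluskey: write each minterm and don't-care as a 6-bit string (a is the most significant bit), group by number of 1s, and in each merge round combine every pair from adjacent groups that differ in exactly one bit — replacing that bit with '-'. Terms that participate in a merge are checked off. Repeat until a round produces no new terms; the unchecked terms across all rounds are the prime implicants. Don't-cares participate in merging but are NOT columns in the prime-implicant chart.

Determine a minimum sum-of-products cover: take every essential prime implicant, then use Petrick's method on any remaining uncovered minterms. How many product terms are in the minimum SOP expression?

Round 0: 000000✓ 000010✓ 000011✓ 000100✓ 000110✓ 000111✓ 001000✓ 001010✓ 001100✓ 001110✓ 010000✓ 010100✓ 011000✓ 011100✓ 011101✓ 011110✓ 100001✓ 100010✓ 100011✓ 100101✓ 100110✓ 100111✓ 101001✓ 101010✓ 101011✓ 101100✓ 101101✓ 101110✓ 101111✓ 110000✓ 110001✓ 110010✓ 110011✓ 110100✓ 110110✓ 110111✓ 111000✓ 111011✓ 111100✓ 111110✓
Round 1: -00010✓ -00011✓ -00110✓ -00111✓ -01010✓ -01100✓ -01110✓ -10000✓ -10100✓ -11000✓ -11100✓ -11110✓ 0-0000✓ 0-0100✓ 0-1000✓ 0-1100✓ 0-1110✓ 00-000✓ 00-010✓ 00-100✓ 00-110✓ 000-00✓ 000-10✓ 000-11✓ 0000-0✓ 00001-✓ 0001-0✓ 00011-✓ 001-00✓ 001-10✓ 0010-0✓ 0011-0✓ 01-000✓ 01-100✓ 010-00✓ 011-00✓ 0111-0✓ 01110- 1-0001✓ 1-0010✓ 1-0011✓ 1-0110✓ 1-0111✓ 1-1011✓ 1-1100✓ 1-1110✓ 10-001✓ 10-010✓ 10-011✓ 10-101✓ 10-110✓ 10-111✓ 100-01✓ 100-10✓ 100-11✓ 1000-1✓ 10001-✓ 1001-1✓ 10011-✓ 101-01✓ 101-10✓ 101-11✓ 1010-1✓ 10101-✓ 1011-0✓ 1011-1✓ 10110-✓ 10111-✓ 11-000✓ 11-011✓ 11-100✓ 11-110✓ 110-00✓ 110-10✓ 110-11✓ 1100-0✓ 1100-1✓ 11000-✓ 11001-✓ 1101-0✓ 11011-✓ 111-00✓ 1111-0✓
Round 2: --1100✓ --1110✓ -0-010✓ -0-110✓ -00-10✓ -00-11✓ -0001-✓ -0011-✓ -01-10✓ -011-0✓ -1-000✓ -1-100✓ -10-00✓ -11-00✓ -111-0✓ 0--000✓ 0--100✓ 0-0-00✓ 0-1-00✓ 0-11-0✓ 00--00✓ 00--10✓ 00-0-0✓ 00-1-0✓ 000--0✓ 000-1-✓ 001--0✓ 01--00✓ 1--011 1--110 1-0-10✓ 1-0-11✓ 1-00-1 1-001-✓ 1-011-✓ 1-11-0✓ 10--01✓ 10--10✓ 10--11✓ 10-0-1✓ 10-01-✓ 10-1-1✓ 10-11-✓ 100--1✓ 100-1-✓ 101--1✓ 101-1-✓ 1011-- 11--00✓ 11-1-0 110--0 110-1-✓ 1100--
Round 3: --11-0 -0--10 -00-1- -1--00 0---00 00---0 1-0-1- 10---1 10--1-
PIs = {--11-0, -0--10, -00-1-, -1--00, 0---00, 00---0, 01110-, 1--011, 1--110, 1-0-1-, 1-00-1, 10---1, 10--1-, 1011--, 11-1-0, 110--0, 1100--}
Coverage chart:
  m0: 0---00,00---0
  m2: -0--10,-00-1-,00---0
  m3: -00-1- ←essential
  m4: 0---00,00---0
  m6: -0--10,-00-1-,00---0
  m7: -00-1- ←essential
  m8: 0---00,00---0
  m10: -0--10,00---0
  m12: --11-0,0---00,00---0
  m14: --11-0,-0--10,00---0
  m16: -1--00,0---00
  m20: -1--00,0---00
  m24: -1--00,0---00
  m28: --11-0,-1--00,0---00,01110-
  m29: 01110- ←essential
  m30: --11-0 ←essential
  m33: 1-00-1,10---1
  m34: -0--10,-00-1-,1-0-1-,10--1-
  m35: -00-1-,1--011,1-0-1-,1-00-1,10---1,10--1-
  m37: 10---1 ←essential
  m38: -0--10,-00-1-,1--110,1-0-1-,10--1-
  m39: -00-1-,1-0-1-,10---1,10--1-
  m41: 10---1 ←essential
  m44: --11-0,1011--
  m45: 10---1,1011--
  m46: --11-0,-0--10,1--110,10--1-,1011--
  m47: 10---1,10--1-,1011--
  m48: -1--00,110--0,1100--
  m50: 1-0-1-,110--0,1100--
  m51: 1--011,1-0-1-,1-00-1,1100--
  m52: -1--00,11-1-0,110--0
  m54: 1--110,1-0-1-,11-1-0,110--0
  m55: 1-0-1- ←essential
  m56: -1--00 ←essential
  m60: --11-0,-1--00,11-1-0
  m62: --11-0,1--110,11-1-0
Essential: --11-0, -00-1-, -1--00, 01110-, 1-0-1-, 10---1
Petrick residual → 00---0
Min cover (7 terms): cdf' + b'c'e + be'f' + a'b'f' + a'bcde' + ac'e + ab'f

7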